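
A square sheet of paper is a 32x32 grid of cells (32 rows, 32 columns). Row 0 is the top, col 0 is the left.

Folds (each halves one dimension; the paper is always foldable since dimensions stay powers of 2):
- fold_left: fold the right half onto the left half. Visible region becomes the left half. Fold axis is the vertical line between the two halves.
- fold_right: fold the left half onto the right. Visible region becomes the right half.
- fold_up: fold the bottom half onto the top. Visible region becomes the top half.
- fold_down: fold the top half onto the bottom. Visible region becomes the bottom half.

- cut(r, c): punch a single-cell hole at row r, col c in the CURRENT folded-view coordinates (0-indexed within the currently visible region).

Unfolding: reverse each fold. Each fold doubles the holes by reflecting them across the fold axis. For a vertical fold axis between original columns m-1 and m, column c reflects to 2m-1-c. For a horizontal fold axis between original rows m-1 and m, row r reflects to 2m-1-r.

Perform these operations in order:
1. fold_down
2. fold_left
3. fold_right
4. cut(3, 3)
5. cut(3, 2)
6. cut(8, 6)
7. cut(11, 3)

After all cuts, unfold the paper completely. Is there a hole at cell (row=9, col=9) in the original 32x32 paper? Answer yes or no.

Answer: no

Derivation:
Op 1 fold_down: fold axis h@16; visible region now rows[16,32) x cols[0,32) = 16x32
Op 2 fold_left: fold axis v@16; visible region now rows[16,32) x cols[0,16) = 16x16
Op 3 fold_right: fold axis v@8; visible region now rows[16,32) x cols[8,16) = 16x8
Op 4 cut(3, 3): punch at orig (19,11); cuts so far [(19, 11)]; region rows[16,32) x cols[8,16) = 16x8
Op 5 cut(3, 2): punch at orig (19,10); cuts so far [(19, 10), (19, 11)]; region rows[16,32) x cols[8,16) = 16x8
Op 6 cut(8, 6): punch at orig (24,14); cuts so far [(19, 10), (19, 11), (24, 14)]; region rows[16,32) x cols[8,16) = 16x8
Op 7 cut(11, 3): punch at orig (27,11); cuts so far [(19, 10), (19, 11), (24, 14), (27, 11)]; region rows[16,32) x cols[8,16) = 16x8
Unfold 1 (reflect across v@8): 8 holes -> [(19, 4), (19, 5), (19, 10), (19, 11), (24, 1), (24, 14), (27, 4), (27, 11)]
Unfold 2 (reflect across v@16): 16 holes -> [(19, 4), (19, 5), (19, 10), (19, 11), (19, 20), (19, 21), (19, 26), (19, 27), (24, 1), (24, 14), (24, 17), (24, 30), (27, 4), (27, 11), (27, 20), (27, 27)]
Unfold 3 (reflect across h@16): 32 holes -> [(4, 4), (4, 11), (4, 20), (4, 27), (7, 1), (7, 14), (7, 17), (7, 30), (12, 4), (12, 5), (12, 10), (12, 11), (12, 20), (12, 21), (12, 26), (12, 27), (19, 4), (19, 5), (19, 10), (19, 11), (19, 20), (19, 21), (19, 26), (19, 27), (24, 1), (24, 14), (24, 17), (24, 30), (27, 4), (27, 11), (27, 20), (27, 27)]
Holes: [(4, 4), (4, 11), (4, 20), (4, 27), (7, 1), (7, 14), (7, 17), (7, 30), (12, 4), (12, 5), (12, 10), (12, 11), (12, 20), (12, 21), (12, 26), (12, 27), (19, 4), (19, 5), (19, 10), (19, 11), (19, 20), (19, 21), (19, 26), (19, 27), (24, 1), (24, 14), (24, 17), (24, 30), (27, 4), (27, 11), (27, 20), (27, 27)]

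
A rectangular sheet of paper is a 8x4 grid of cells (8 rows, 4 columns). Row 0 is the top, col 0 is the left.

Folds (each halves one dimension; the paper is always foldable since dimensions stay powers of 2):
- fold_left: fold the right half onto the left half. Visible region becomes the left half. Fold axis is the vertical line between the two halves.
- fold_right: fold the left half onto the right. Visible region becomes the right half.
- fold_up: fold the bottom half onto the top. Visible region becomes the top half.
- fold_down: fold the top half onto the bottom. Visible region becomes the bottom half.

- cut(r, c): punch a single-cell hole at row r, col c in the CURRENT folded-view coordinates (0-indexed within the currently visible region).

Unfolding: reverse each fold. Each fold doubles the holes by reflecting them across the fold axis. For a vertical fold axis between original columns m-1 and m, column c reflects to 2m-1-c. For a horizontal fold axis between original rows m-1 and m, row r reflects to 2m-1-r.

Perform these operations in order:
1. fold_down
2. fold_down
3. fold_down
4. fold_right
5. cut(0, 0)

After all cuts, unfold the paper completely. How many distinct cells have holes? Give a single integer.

Op 1 fold_down: fold axis h@4; visible region now rows[4,8) x cols[0,4) = 4x4
Op 2 fold_down: fold axis h@6; visible region now rows[6,8) x cols[0,4) = 2x4
Op 3 fold_down: fold axis h@7; visible region now rows[7,8) x cols[0,4) = 1x4
Op 4 fold_right: fold axis v@2; visible region now rows[7,8) x cols[2,4) = 1x2
Op 5 cut(0, 0): punch at orig (7,2); cuts so far [(7, 2)]; region rows[7,8) x cols[2,4) = 1x2
Unfold 1 (reflect across v@2): 2 holes -> [(7, 1), (7, 2)]
Unfold 2 (reflect across h@7): 4 holes -> [(6, 1), (6, 2), (7, 1), (7, 2)]
Unfold 3 (reflect across h@6): 8 holes -> [(4, 1), (4, 2), (5, 1), (5, 2), (6, 1), (6, 2), (7, 1), (7, 2)]
Unfold 4 (reflect across h@4): 16 holes -> [(0, 1), (0, 2), (1, 1), (1, 2), (2, 1), (2, 2), (3, 1), (3, 2), (4, 1), (4, 2), (5, 1), (5, 2), (6, 1), (6, 2), (7, 1), (7, 2)]

Answer: 16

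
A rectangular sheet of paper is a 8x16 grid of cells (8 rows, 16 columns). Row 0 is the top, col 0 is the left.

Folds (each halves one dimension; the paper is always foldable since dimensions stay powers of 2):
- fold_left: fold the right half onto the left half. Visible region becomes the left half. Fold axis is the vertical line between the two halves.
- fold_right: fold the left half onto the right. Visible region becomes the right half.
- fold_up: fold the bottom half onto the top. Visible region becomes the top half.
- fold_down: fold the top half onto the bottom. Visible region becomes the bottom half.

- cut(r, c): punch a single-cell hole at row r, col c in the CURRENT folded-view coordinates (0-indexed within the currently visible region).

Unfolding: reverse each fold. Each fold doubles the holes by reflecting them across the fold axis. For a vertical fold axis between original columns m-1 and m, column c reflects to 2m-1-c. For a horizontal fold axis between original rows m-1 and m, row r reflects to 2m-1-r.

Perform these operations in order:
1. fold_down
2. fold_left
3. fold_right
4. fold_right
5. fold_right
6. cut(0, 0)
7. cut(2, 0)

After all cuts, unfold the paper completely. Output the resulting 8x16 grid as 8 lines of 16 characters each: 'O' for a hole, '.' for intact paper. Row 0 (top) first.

Op 1 fold_down: fold axis h@4; visible region now rows[4,8) x cols[0,16) = 4x16
Op 2 fold_left: fold axis v@8; visible region now rows[4,8) x cols[0,8) = 4x8
Op 3 fold_right: fold axis v@4; visible region now rows[4,8) x cols[4,8) = 4x4
Op 4 fold_right: fold axis v@6; visible region now rows[4,8) x cols[6,8) = 4x2
Op 5 fold_right: fold axis v@7; visible region now rows[4,8) x cols[7,8) = 4x1
Op 6 cut(0, 0): punch at orig (4,7); cuts so far [(4, 7)]; region rows[4,8) x cols[7,8) = 4x1
Op 7 cut(2, 0): punch at orig (6,7); cuts so far [(4, 7), (6, 7)]; region rows[4,8) x cols[7,8) = 4x1
Unfold 1 (reflect across v@7): 4 holes -> [(4, 6), (4, 7), (6, 6), (6, 7)]
Unfold 2 (reflect across v@6): 8 holes -> [(4, 4), (4, 5), (4, 6), (4, 7), (6, 4), (6, 5), (6, 6), (6, 7)]
Unfold 3 (reflect across v@4): 16 holes -> [(4, 0), (4, 1), (4, 2), (4, 3), (4, 4), (4, 5), (4, 6), (4, 7), (6, 0), (6, 1), (6, 2), (6, 3), (6, 4), (6, 5), (6, 6), (6, 7)]
Unfold 4 (reflect across v@8): 32 holes -> [(4, 0), (4, 1), (4, 2), (4, 3), (4, 4), (4, 5), (4, 6), (4, 7), (4, 8), (4, 9), (4, 10), (4, 11), (4, 12), (4, 13), (4, 14), (4, 15), (6, 0), (6, 1), (6, 2), (6, 3), (6, 4), (6, 5), (6, 6), (6, 7), (6, 8), (6, 9), (6, 10), (6, 11), (6, 12), (6, 13), (6, 14), (6, 15)]
Unfold 5 (reflect across h@4): 64 holes -> [(1, 0), (1, 1), (1, 2), (1, 3), (1, 4), (1, 5), (1, 6), (1, 7), (1, 8), (1, 9), (1, 10), (1, 11), (1, 12), (1, 13), (1, 14), (1, 15), (3, 0), (3, 1), (3, 2), (3, 3), (3, 4), (3, 5), (3, 6), (3, 7), (3, 8), (3, 9), (3, 10), (3, 11), (3, 12), (3, 13), (3, 14), (3, 15), (4, 0), (4, 1), (4, 2), (4, 3), (4, 4), (4, 5), (4, 6), (4, 7), (4, 8), (4, 9), (4, 10), (4, 11), (4, 12), (4, 13), (4, 14), (4, 15), (6, 0), (6, 1), (6, 2), (6, 3), (6, 4), (6, 5), (6, 6), (6, 7), (6, 8), (6, 9), (6, 10), (6, 11), (6, 12), (6, 13), (6, 14), (6, 15)]

Answer: ................
OOOOOOOOOOOOOOOO
................
OOOOOOOOOOOOOOOO
OOOOOOOOOOOOOOOO
................
OOOOOOOOOOOOOOOO
................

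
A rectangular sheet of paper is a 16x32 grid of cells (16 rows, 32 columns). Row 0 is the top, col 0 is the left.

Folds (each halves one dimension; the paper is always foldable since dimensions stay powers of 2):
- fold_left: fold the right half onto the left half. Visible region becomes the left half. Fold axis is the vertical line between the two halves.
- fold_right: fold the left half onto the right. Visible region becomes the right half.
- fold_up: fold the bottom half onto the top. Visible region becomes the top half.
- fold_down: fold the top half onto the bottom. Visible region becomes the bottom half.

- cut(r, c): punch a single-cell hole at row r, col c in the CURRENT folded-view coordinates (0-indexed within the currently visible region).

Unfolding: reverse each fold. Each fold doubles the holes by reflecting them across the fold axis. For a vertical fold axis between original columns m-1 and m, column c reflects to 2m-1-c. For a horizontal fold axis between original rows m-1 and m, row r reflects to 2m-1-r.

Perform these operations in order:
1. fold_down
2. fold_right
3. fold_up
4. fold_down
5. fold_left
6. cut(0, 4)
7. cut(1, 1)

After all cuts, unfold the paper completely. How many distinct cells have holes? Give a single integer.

Answer: 64

Derivation:
Op 1 fold_down: fold axis h@8; visible region now rows[8,16) x cols[0,32) = 8x32
Op 2 fold_right: fold axis v@16; visible region now rows[8,16) x cols[16,32) = 8x16
Op 3 fold_up: fold axis h@12; visible region now rows[8,12) x cols[16,32) = 4x16
Op 4 fold_down: fold axis h@10; visible region now rows[10,12) x cols[16,32) = 2x16
Op 5 fold_left: fold axis v@24; visible region now rows[10,12) x cols[16,24) = 2x8
Op 6 cut(0, 4): punch at orig (10,20); cuts so far [(10, 20)]; region rows[10,12) x cols[16,24) = 2x8
Op 7 cut(1, 1): punch at orig (11,17); cuts so far [(10, 20), (11, 17)]; region rows[10,12) x cols[16,24) = 2x8
Unfold 1 (reflect across v@24): 4 holes -> [(10, 20), (10, 27), (11, 17), (11, 30)]
Unfold 2 (reflect across h@10): 8 holes -> [(8, 17), (8, 30), (9, 20), (9, 27), (10, 20), (10, 27), (11, 17), (11, 30)]
Unfold 3 (reflect across h@12): 16 holes -> [(8, 17), (8, 30), (9, 20), (9, 27), (10, 20), (10, 27), (11, 17), (11, 30), (12, 17), (12, 30), (13, 20), (13, 27), (14, 20), (14, 27), (15, 17), (15, 30)]
Unfold 4 (reflect across v@16): 32 holes -> [(8, 1), (8, 14), (8, 17), (8, 30), (9, 4), (9, 11), (9, 20), (9, 27), (10, 4), (10, 11), (10, 20), (10, 27), (11, 1), (11, 14), (11, 17), (11, 30), (12, 1), (12, 14), (12, 17), (12, 30), (13, 4), (13, 11), (13, 20), (13, 27), (14, 4), (14, 11), (14, 20), (14, 27), (15, 1), (15, 14), (15, 17), (15, 30)]
Unfold 5 (reflect across h@8): 64 holes -> [(0, 1), (0, 14), (0, 17), (0, 30), (1, 4), (1, 11), (1, 20), (1, 27), (2, 4), (2, 11), (2, 20), (2, 27), (3, 1), (3, 14), (3, 17), (3, 30), (4, 1), (4, 14), (4, 17), (4, 30), (5, 4), (5, 11), (5, 20), (5, 27), (6, 4), (6, 11), (6, 20), (6, 27), (7, 1), (7, 14), (7, 17), (7, 30), (8, 1), (8, 14), (8, 17), (8, 30), (9, 4), (9, 11), (9, 20), (9, 27), (10, 4), (10, 11), (10, 20), (10, 27), (11, 1), (11, 14), (11, 17), (11, 30), (12, 1), (12, 14), (12, 17), (12, 30), (13, 4), (13, 11), (13, 20), (13, 27), (14, 4), (14, 11), (14, 20), (14, 27), (15, 1), (15, 14), (15, 17), (15, 30)]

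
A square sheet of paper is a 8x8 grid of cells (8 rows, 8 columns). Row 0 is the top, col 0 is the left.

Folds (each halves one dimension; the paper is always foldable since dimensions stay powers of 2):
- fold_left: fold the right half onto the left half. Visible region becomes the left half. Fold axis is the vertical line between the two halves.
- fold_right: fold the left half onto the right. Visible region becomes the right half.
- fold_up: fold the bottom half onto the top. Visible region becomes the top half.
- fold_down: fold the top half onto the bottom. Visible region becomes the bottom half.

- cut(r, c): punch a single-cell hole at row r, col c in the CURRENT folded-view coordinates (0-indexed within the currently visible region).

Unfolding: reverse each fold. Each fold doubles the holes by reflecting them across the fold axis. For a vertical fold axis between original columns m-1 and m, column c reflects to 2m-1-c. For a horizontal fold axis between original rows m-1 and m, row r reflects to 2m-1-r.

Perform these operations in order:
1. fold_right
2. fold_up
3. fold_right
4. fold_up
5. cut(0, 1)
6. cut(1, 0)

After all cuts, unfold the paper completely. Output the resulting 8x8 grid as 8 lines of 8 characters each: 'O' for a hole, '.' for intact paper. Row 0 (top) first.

Op 1 fold_right: fold axis v@4; visible region now rows[0,8) x cols[4,8) = 8x4
Op 2 fold_up: fold axis h@4; visible region now rows[0,4) x cols[4,8) = 4x4
Op 3 fold_right: fold axis v@6; visible region now rows[0,4) x cols[6,8) = 4x2
Op 4 fold_up: fold axis h@2; visible region now rows[0,2) x cols[6,8) = 2x2
Op 5 cut(0, 1): punch at orig (0,7); cuts so far [(0, 7)]; region rows[0,2) x cols[6,8) = 2x2
Op 6 cut(1, 0): punch at orig (1,6); cuts so far [(0, 7), (1, 6)]; region rows[0,2) x cols[6,8) = 2x2
Unfold 1 (reflect across h@2): 4 holes -> [(0, 7), (1, 6), (2, 6), (3, 7)]
Unfold 2 (reflect across v@6): 8 holes -> [(0, 4), (0, 7), (1, 5), (1, 6), (2, 5), (2, 6), (3, 4), (3, 7)]
Unfold 3 (reflect across h@4): 16 holes -> [(0, 4), (0, 7), (1, 5), (1, 6), (2, 5), (2, 6), (3, 4), (3, 7), (4, 4), (4, 7), (5, 5), (5, 6), (6, 5), (6, 6), (7, 4), (7, 7)]
Unfold 4 (reflect across v@4): 32 holes -> [(0, 0), (0, 3), (0, 4), (0, 7), (1, 1), (1, 2), (1, 5), (1, 6), (2, 1), (2, 2), (2, 5), (2, 6), (3, 0), (3, 3), (3, 4), (3, 7), (4, 0), (4, 3), (4, 4), (4, 7), (5, 1), (5, 2), (5, 5), (5, 6), (6, 1), (6, 2), (6, 5), (6, 6), (7, 0), (7, 3), (7, 4), (7, 7)]

Answer: O..OO..O
.OO..OO.
.OO..OO.
O..OO..O
O..OO..O
.OO..OO.
.OO..OO.
O..OO..O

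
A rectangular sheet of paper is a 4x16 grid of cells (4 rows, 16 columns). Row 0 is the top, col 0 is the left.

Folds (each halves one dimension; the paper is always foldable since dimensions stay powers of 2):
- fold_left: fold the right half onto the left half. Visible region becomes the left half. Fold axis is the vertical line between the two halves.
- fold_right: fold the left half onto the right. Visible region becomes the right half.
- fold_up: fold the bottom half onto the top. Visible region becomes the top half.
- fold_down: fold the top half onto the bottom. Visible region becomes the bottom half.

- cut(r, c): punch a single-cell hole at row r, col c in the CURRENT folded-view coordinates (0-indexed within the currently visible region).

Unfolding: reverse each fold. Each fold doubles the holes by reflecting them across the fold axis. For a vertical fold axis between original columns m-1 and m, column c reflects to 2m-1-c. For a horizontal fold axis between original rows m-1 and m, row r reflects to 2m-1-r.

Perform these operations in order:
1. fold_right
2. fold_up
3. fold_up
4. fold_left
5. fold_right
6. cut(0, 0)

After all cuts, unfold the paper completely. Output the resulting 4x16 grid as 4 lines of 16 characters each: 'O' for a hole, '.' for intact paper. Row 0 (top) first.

Op 1 fold_right: fold axis v@8; visible region now rows[0,4) x cols[8,16) = 4x8
Op 2 fold_up: fold axis h@2; visible region now rows[0,2) x cols[8,16) = 2x8
Op 3 fold_up: fold axis h@1; visible region now rows[0,1) x cols[8,16) = 1x8
Op 4 fold_left: fold axis v@12; visible region now rows[0,1) x cols[8,12) = 1x4
Op 5 fold_right: fold axis v@10; visible region now rows[0,1) x cols[10,12) = 1x2
Op 6 cut(0, 0): punch at orig (0,10); cuts so far [(0, 10)]; region rows[0,1) x cols[10,12) = 1x2
Unfold 1 (reflect across v@10): 2 holes -> [(0, 9), (0, 10)]
Unfold 2 (reflect across v@12): 4 holes -> [(0, 9), (0, 10), (0, 13), (0, 14)]
Unfold 3 (reflect across h@1): 8 holes -> [(0, 9), (0, 10), (0, 13), (0, 14), (1, 9), (1, 10), (1, 13), (1, 14)]
Unfold 4 (reflect across h@2): 16 holes -> [(0, 9), (0, 10), (0, 13), (0, 14), (1, 9), (1, 10), (1, 13), (1, 14), (2, 9), (2, 10), (2, 13), (2, 14), (3, 9), (3, 10), (3, 13), (3, 14)]
Unfold 5 (reflect across v@8): 32 holes -> [(0, 1), (0, 2), (0, 5), (0, 6), (0, 9), (0, 10), (0, 13), (0, 14), (1, 1), (1, 2), (1, 5), (1, 6), (1, 9), (1, 10), (1, 13), (1, 14), (2, 1), (2, 2), (2, 5), (2, 6), (2, 9), (2, 10), (2, 13), (2, 14), (3, 1), (3, 2), (3, 5), (3, 6), (3, 9), (3, 10), (3, 13), (3, 14)]

Answer: .OO..OO..OO..OO.
.OO..OO..OO..OO.
.OO..OO..OO..OO.
.OO..OO..OO..OO.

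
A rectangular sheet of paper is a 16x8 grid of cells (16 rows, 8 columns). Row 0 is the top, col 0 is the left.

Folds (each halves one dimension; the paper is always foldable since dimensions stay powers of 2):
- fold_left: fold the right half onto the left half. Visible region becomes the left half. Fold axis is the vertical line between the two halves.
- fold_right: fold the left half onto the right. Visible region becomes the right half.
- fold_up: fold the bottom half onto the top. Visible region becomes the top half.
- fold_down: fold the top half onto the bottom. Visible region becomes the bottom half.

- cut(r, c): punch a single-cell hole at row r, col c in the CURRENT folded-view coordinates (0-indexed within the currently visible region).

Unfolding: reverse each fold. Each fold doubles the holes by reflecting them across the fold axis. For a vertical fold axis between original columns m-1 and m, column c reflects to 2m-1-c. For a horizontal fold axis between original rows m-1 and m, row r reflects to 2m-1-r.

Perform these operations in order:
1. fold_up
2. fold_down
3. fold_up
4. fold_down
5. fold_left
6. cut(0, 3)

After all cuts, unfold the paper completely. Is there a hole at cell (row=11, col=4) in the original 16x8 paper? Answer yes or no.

Op 1 fold_up: fold axis h@8; visible region now rows[0,8) x cols[0,8) = 8x8
Op 2 fold_down: fold axis h@4; visible region now rows[4,8) x cols[0,8) = 4x8
Op 3 fold_up: fold axis h@6; visible region now rows[4,6) x cols[0,8) = 2x8
Op 4 fold_down: fold axis h@5; visible region now rows[5,6) x cols[0,8) = 1x8
Op 5 fold_left: fold axis v@4; visible region now rows[5,6) x cols[0,4) = 1x4
Op 6 cut(0, 3): punch at orig (5,3); cuts so far [(5, 3)]; region rows[5,6) x cols[0,4) = 1x4
Unfold 1 (reflect across v@4): 2 holes -> [(5, 3), (5, 4)]
Unfold 2 (reflect across h@5): 4 holes -> [(4, 3), (4, 4), (5, 3), (5, 4)]
Unfold 3 (reflect across h@6): 8 holes -> [(4, 3), (4, 4), (5, 3), (5, 4), (6, 3), (6, 4), (7, 3), (7, 4)]
Unfold 4 (reflect across h@4): 16 holes -> [(0, 3), (0, 4), (1, 3), (1, 4), (2, 3), (2, 4), (3, 3), (3, 4), (4, 3), (4, 4), (5, 3), (5, 4), (6, 3), (6, 4), (7, 3), (7, 4)]
Unfold 5 (reflect across h@8): 32 holes -> [(0, 3), (0, 4), (1, 3), (1, 4), (2, 3), (2, 4), (3, 3), (3, 4), (4, 3), (4, 4), (5, 3), (5, 4), (6, 3), (6, 4), (7, 3), (7, 4), (8, 3), (8, 4), (9, 3), (9, 4), (10, 3), (10, 4), (11, 3), (11, 4), (12, 3), (12, 4), (13, 3), (13, 4), (14, 3), (14, 4), (15, 3), (15, 4)]
Holes: [(0, 3), (0, 4), (1, 3), (1, 4), (2, 3), (2, 4), (3, 3), (3, 4), (4, 3), (4, 4), (5, 3), (5, 4), (6, 3), (6, 4), (7, 3), (7, 4), (8, 3), (8, 4), (9, 3), (9, 4), (10, 3), (10, 4), (11, 3), (11, 4), (12, 3), (12, 4), (13, 3), (13, 4), (14, 3), (14, 4), (15, 3), (15, 4)]

Answer: yes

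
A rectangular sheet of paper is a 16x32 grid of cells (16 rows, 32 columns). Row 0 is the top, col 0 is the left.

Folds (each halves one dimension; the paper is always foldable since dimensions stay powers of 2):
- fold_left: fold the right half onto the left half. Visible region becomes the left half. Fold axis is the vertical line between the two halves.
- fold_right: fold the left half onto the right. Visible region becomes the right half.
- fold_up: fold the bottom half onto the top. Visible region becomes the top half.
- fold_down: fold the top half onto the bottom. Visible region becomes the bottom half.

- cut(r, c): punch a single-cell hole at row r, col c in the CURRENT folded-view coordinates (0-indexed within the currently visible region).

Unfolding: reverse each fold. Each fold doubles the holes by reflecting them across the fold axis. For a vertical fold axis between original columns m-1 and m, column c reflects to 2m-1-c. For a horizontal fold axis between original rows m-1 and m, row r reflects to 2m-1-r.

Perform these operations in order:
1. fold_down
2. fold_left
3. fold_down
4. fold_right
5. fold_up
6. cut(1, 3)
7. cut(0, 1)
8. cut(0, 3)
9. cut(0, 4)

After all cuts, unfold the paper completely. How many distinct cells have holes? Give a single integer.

Op 1 fold_down: fold axis h@8; visible region now rows[8,16) x cols[0,32) = 8x32
Op 2 fold_left: fold axis v@16; visible region now rows[8,16) x cols[0,16) = 8x16
Op 3 fold_down: fold axis h@12; visible region now rows[12,16) x cols[0,16) = 4x16
Op 4 fold_right: fold axis v@8; visible region now rows[12,16) x cols[8,16) = 4x8
Op 5 fold_up: fold axis h@14; visible region now rows[12,14) x cols[8,16) = 2x8
Op 6 cut(1, 3): punch at orig (13,11); cuts so far [(13, 11)]; region rows[12,14) x cols[8,16) = 2x8
Op 7 cut(0, 1): punch at orig (12,9); cuts so far [(12, 9), (13, 11)]; region rows[12,14) x cols[8,16) = 2x8
Op 8 cut(0, 3): punch at orig (12,11); cuts so far [(12, 9), (12, 11), (13, 11)]; region rows[12,14) x cols[8,16) = 2x8
Op 9 cut(0, 4): punch at orig (12,12); cuts so far [(12, 9), (12, 11), (12, 12), (13, 11)]; region rows[12,14) x cols[8,16) = 2x8
Unfold 1 (reflect across h@14): 8 holes -> [(12, 9), (12, 11), (12, 12), (13, 11), (14, 11), (15, 9), (15, 11), (15, 12)]
Unfold 2 (reflect across v@8): 16 holes -> [(12, 3), (12, 4), (12, 6), (12, 9), (12, 11), (12, 12), (13, 4), (13, 11), (14, 4), (14, 11), (15, 3), (15, 4), (15, 6), (15, 9), (15, 11), (15, 12)]
Unfold 3 (reflect across h@12): 32 holes -> [(8, 3), (8, 4), (8, 6), (8, 9), (8, 11), (8, 12), (9, 4), (9, 11), (10, 4), (10, 11), (11, 3), (11, 4), (11, 6), (11, 9), (11, 11), (11, 12), (12, 3), (12, 4), (12, 6), (12, 9), (12, 11), (12, 12), (13, 4), (13, 11), (14, 4), (14, 11), (15, 3), (15, 4), (15, 6), (15, 9), (15, 11), (15, 12)]
Unfold 4 (reflect across v@16): 64 holes -> [(8, 3), (8, 4), (8, 6), (8, 9), (8, 11), (8, 12), (8, 19), (8, 20), (8, 22), (8, 25), (8, 27), (8, 28), (9, 4), (9, 11), (9, 20), (9, 27), (10, 4), (10, 11), (10, 20), (10, 27), (11, 3), (11, 4), (11, 6), (11, 9), (11, 11), (11, 12), (11, 19), (11, 20), (11, 22), (11, 25), (11, 27), (11, 28), (12, 3), (12, 4), (12, 6), (12, 9), (12, 11), (12, 12), (12, 19), (12, 20), (12, 22), (12, 25), (12, 27), (12, 28), (13, 4), (13, 11), (13, 20), (13, 27), (14, 4), (14, 11), (14, 20), (14, 27), (15, 3), (15, 4), (15, 6), (15, 9), (15, 11), (15, 12), (15, 19), (15, 20), (15, 22), (15, 25), (15, 27), (15, 28)]
Unfold 5 (reflect across h@8): 128 holes -> [(0, 3), (0, 4), (0, 6), (0, 9), (0, 11), (0, 12), (0, 19), (0, 20), (0, 22), (0, 25), (0, 27), (0, 28), (1, 4), (1, 11), (1, 20), (1, 27), (2, 4), (2, 11), (2, 20), (2, 27), (3, 3), (3, 4), (3, 6), (3, 9), (3, 11), (3, 12), (3, 19), (3, 20), (3, 22), (3, 25), (3, 27), (3, 28), (4, 3), (4, 4), (4, 6), (4, 9), (4, 11), (4, 12), (4, 19), (4, 20), (4, 22), (4, 25), (4, 27), (4, 28), (5, 4), (5, 11), (5, 20), (5, 27), (6, 4), (6, 11), (6, 20), (6, 27), (7, 3), (7, 4), (7, 6), (7, 9), (7, 11), (7, 12), (7, 19), (7, 20), (7, 22), (7, 25), (7, 27), (7, 28), (8, 3), (8, 4), (8, 6), (8, 9), (8, 11), (8, 12), (8, 19), (8, 20), (8, 22), (8, 25), (8, 27), (8, 28), (9, 4), (9, 11), (9, 20), (9, 27), (10, 4), (10, 11), (10, 20), (10, 27), (11, 3), (11, 4), (11, 6), (11, 9), (11, 11), (11, 12), (11, 19), (11, 20), (11, 22), (11, 25), (11, 27), (11, 28), (12, 3), (12, 4), (12, 6), (12, 9), (12, 11), (12, 12), (12, 19), (12, 20), (12, 22), (12, 25), (12, 27), (12, 28), (13, 4), (13, 11), (13, 20), (13, 27), (14, 4), (14, 11), (14, 20), (14, 27), (15, 3), (15, 4), (15, 6), (15, 9), (15, 11), (15, 12), (15, 19), (15, 20), (15, 22), (15, 25), (15, 27), (15, 28)]

Answer: 128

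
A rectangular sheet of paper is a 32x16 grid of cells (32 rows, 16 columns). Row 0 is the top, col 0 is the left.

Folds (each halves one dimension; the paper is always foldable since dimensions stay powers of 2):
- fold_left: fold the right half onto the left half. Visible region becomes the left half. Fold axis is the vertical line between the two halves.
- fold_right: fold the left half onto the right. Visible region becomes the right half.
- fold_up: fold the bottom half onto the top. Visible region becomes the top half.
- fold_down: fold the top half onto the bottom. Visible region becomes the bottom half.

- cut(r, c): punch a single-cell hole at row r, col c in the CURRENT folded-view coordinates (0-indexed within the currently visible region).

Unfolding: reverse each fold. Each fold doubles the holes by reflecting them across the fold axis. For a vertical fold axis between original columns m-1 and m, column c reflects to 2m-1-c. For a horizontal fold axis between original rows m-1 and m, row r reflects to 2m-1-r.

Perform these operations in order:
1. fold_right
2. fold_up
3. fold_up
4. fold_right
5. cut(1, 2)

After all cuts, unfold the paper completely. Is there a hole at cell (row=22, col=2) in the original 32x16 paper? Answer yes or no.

Op 1 fold_right: fold axis v@8; visible region now rows[0,32) x cols[8,16) = 32x8
Op 2 fold_up: fold axis h@16; visible region now rows[0,16) x cols[8,16) = 16x8
Op 3 fold_up: fold axis h@8; visible region now rows[0,8) x cols[8,16) = 8x8
Op 4 fold_right: fold axis v@12; visible region now rows[0,8) x cols[12,16) = 8x4
Op 5 cut(1, 2): punch at orig (1,14); cuts so far [(1, 14)]; region rows[0,8) x cols[12,16) = 8x4
Unfold 1 (reflect across v@12): 2 holes -> [(1, 9), (1, 14)]
Unfold 2 (reflect across h@8): 4 holes -> [(1, 9), (1, 14), (14, 9), (14, 14)]
Unfold 3 (reflect across h@16): 8 holes -> [(1, 9), (1, 14), (14, 9), (14, 14), (17, 9), (17, 14), (30, 9), (30, 14)]
Unfold 4 (reflect across v@8): 16 holes -> [(1, 1), (1, 6), (1, 9), (1, 14), (14, 1), (14, 6), (14, 9), (14, 14), (17, 1), (17, 6), (17, 9), (17, 14), (30, 1), (30, 6), (30, 9), (30, 14)]
Holes: [(1, 1), (1, 6), (1, 9), (1, 14), (14, 1), (14, 6), (14, 9), (14, 14), (17, 1), (17, 6), (17, 9), (17, 14), (30, 1), (30, 6), (30, 9), (30, 14)]

Answer: no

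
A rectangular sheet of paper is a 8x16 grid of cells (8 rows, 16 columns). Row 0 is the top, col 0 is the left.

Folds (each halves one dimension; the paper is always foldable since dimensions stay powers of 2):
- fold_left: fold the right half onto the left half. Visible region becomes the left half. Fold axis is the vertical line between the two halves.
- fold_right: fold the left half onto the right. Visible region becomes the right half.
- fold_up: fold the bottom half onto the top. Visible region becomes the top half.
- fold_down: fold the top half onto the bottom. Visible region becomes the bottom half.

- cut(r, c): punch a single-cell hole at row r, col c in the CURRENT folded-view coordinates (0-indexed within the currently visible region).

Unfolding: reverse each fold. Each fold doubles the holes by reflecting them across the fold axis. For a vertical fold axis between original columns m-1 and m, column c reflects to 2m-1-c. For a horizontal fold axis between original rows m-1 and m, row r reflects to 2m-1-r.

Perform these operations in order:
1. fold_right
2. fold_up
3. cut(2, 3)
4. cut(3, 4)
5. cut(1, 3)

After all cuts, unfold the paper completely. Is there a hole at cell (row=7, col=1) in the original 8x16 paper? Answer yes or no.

Op 1 fold_right: fold axis v@8; visible region now rows[0,8) x cols[8,16) = 8x8
Op 2 fold_up: fold axis h@4; visible region now rows[0,4) x cols[8,16) = 4x8
Op 3 cut(2, 3): punch at orig (2,11); cuts so far [(2, 11)]; region rows[0,4) x cols[8,16) = 4x8
Op 4 cut(3, 4): punch at orig (3,12); cuts so far [(2, 11), (3, 12)]; region rows[0,4) x cols[8,16) = 4x8
Op 5 cut(1, 3): punch at orig (1,11); cuts so far [(1, 11), (2, 11), (3, 12)]; region rows[0,4) x cols[8,16) = 4x8
Unfold 1 (reflect across h@4): 6 holes -> [(1, 11), (2, 11), (3, 12), (4, 12), (5, 11), (6, 11)]
Unfold 2 (reflect across v@8): 12 holes -> [(1, 4), (1, 11), (2, 4), (2, 11), (3, 3), (3, 12), (4, 3), (4, 12), (5, 4), (5, 11), (6, 4), (6, 11)]
Holes: [(1, 4), (1, 11), (2, 4), (2, 11), (3, 3), (3, 12), (4, 3), (4, 12), (5, 4), (5, 11), (6, 4), (6, 11)]

Answer: no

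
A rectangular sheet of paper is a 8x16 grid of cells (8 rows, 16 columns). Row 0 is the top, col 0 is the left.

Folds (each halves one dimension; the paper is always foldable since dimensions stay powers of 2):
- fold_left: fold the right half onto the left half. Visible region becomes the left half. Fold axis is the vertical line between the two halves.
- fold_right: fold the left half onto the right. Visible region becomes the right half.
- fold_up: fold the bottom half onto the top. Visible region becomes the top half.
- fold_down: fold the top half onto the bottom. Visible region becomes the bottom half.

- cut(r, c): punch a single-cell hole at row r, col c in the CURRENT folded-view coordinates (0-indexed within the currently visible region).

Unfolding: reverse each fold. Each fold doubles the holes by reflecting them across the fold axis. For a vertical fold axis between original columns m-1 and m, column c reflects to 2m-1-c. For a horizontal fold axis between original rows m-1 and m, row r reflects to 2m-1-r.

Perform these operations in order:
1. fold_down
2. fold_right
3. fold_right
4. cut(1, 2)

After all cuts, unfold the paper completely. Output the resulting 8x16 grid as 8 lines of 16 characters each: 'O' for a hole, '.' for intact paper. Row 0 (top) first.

Answer: ................
................
.O....O..O....O.
................
................
.O....O..O....O.
................
................

Derivation:
Op 1 fold_down: fold axis h@4; visible region now rows[4,8) x cols[0,16) = 4x16
Op 2 fold_right: fold axis v@8; visible region now rows[4,8) x cols[8,16) = 4x8
Op 3 fold_right: fold axis v@12; visible region now rows[4,8) x cols[12,16) = 4x4
Op 4 cut(1, 2): punch at orig (5,14); cuts so far [(5, 14)]; region rows[4,8) x cols[12,16) = 4x4
Unfold 1 (reflect across v@12): 2 holes -> [(5, 9), (5, 14)]
Unfold 2 (reflect across v@8): 4 holes -> [(5, 1), (5, 6), (5, 9), (5, 14)]
Unfold 3 (reflect across h@4): 8 holes -> [(2, 1), (2, 6), (2, 9), (2, 14), (5, 1), (5, 6), (5, 9), (5, 14)]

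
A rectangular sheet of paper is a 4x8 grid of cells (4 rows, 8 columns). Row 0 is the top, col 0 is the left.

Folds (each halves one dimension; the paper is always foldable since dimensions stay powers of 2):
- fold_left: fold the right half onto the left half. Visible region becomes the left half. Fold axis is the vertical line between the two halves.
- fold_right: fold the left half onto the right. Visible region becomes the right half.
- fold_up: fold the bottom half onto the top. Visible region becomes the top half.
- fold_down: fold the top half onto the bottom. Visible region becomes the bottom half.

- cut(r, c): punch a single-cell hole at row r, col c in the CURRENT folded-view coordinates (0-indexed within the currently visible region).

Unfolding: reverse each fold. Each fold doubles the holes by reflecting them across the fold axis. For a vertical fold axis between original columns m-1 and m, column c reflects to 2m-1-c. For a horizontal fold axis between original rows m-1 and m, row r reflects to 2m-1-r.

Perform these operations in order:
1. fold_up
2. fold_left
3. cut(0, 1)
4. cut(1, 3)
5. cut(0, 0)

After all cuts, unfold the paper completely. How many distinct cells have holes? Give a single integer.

Op 1 fold_up: fold axis h@2; visible region now rows[0,2) x cols[0,8) = 2x8
Op 2 fold_left: fold axis v@4; visible region now rows[0,2) x cols[0,4) = 2x4
Op 3 cut(0, 1): punch at orig (0,1); cuts so far [(0, 1)]; region rows[0,2) x cols[0,4) = 2x4
Op 4 cut(1, 3): punch at orig (1,3); cuts so far [(0, 1), (1, 3)]; region rows[0,2) x cols[0,4) = 2x4
Op 5 cut(0, 0): punch at orig (0,0); cuts so far [(0, 0), (0, 1), (1, 3)]; region rows[0,2) x cols[0,4) = 2x4
Unfold 1 (reflect across v@4): 6 holes -> [(0, 0), (0, 1), (0, 6), (0, 7), (1, 3), (1, 4)]
Unfold 2 (reflect across h@2): 12 holes -> [(0, 0), (0, 1), (0, 6), (0, 7), (1, 3), (1, 4), (2, 3), (2, 4), (3, 0), (3, 1), (3, 6), (3, 7)]

Answer: 12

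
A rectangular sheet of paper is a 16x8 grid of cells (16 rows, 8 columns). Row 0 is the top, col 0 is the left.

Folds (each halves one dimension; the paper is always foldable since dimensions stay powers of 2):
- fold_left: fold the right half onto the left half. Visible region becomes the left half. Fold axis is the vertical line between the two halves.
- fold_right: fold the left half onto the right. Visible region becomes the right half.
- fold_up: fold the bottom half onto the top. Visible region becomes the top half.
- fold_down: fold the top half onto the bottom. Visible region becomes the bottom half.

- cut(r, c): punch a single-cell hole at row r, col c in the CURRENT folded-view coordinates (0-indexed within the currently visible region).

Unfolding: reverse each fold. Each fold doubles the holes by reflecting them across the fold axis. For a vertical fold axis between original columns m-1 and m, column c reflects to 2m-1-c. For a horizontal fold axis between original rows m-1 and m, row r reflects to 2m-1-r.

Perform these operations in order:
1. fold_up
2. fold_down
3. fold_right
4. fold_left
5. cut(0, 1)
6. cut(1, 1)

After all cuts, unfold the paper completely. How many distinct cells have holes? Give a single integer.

Answer: 32

Derivation:
Op 1 fold_up: fold axis h@8; visible region now rows[0,8) x cols[0,8) = 8x8
Op 2 fold_down: fold axis h@4; visible region now rows[4,8) x cols[0,8) = 4x8
Op 3 fold_right: fold axis v@4; visible region now rows[4,8) x cols[4,8) = 4x4
Op 4 fold_left: fold axis v@6; visible region now rows[4,8) x cols[4,6) = 4x2
Op 5 cut(0, 1): punch at orig (4,5); cuts so far [(4, 5)]; region rows[4,8) x cols[4,6) = 4x2
Op 6 cut(1, 1): punch at orig (5,5); cuts so far [(4, 5), (5, 5)]; region rows[4,8) x cols[4,6) = 4x2
Unfold 1 (reflect across v@6): 4 holes -> [(4, 5), (4, 6), (5, 5), (5, 6)]
Unfold 2 (reflect across v@4): 8 holes -> [(4, 1), (4, 2), (4, 5), (4, 6), (5, 1), (5, 2), (5, 5), (5, 6)]
Unfold 3 (reflect across h@4): 16 holes -> [(2, 1), (2, 2), (2, 5), (2, 6), (3, 1), (3, 2), (3, 5), (3, 6), (4, 1), (4, 2), (4, 5), (4, 6), (5, 1), (5, 2), (5, 5), (5, 6)]
Unfold 4 (reflect across h@8): 32 holes -> [(2, 1), (2, 2), (2, 5), (2, 6), (3, 1), (3, 2), (3, 5), (3, 6), (4, 1), (4, 2), (4, 5), (4, 6), (5, 1), (5, 2), (5, 5), (5, 6), (10, 1), (10, 2), (10, 5), (10, 6), (11, 1), (11, 2), (11, 5), (11, 6), (12, 1), (12, 2), (12, 5), (12, 6), (13, 1), (13, 2), (13, 5), (13, 6)]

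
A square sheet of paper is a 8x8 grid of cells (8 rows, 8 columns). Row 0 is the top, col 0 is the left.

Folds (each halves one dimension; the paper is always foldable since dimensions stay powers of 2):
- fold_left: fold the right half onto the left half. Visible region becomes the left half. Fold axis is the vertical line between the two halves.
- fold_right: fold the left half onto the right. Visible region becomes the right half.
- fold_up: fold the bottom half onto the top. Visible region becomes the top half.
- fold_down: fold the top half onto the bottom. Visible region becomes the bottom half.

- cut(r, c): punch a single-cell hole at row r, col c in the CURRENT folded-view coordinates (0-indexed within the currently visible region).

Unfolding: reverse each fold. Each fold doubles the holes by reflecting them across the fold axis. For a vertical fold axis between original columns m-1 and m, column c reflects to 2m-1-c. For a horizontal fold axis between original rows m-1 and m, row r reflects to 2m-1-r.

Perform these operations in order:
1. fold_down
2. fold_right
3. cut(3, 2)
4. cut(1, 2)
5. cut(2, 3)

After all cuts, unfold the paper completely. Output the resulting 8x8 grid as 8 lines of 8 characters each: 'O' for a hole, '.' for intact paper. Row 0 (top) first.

Answer: .O....O.
O......O
.O....O.
........
........
.O....O.
O......O
.O....O.

Derivation:
Op 1 fold_down: fold axis h@4; visible region now rows[4,8) x cols[0,8) = 4x8
Op 2 fold_right: fold axis v@4; visible region now rows[4,8) x cols[4,8) = 4x4
Op 3 cut(3, 2): punch at orig (7,6); cuts so far [(7, 6)]; region rows[4,8) x cols[4,8) = 4x4
Op 4 cut(1, 2): punch at orig (5,6); cuts so far [(5, 6), (7, 6)]; region rows[4,8) x cols[4,8) = 4x4
Op 5 cut(2, 3): punch at orig (6,7); cuts so far [(5, 6), (6, 7), (7, 6)]; region rows[4,8) x cols[4,8) = 4x4
Unfold 1 (reflect across v@4): 6 holes -> [(5, 1), (5, 6), (6, 0), (6, 7), (7, 1), (7, 6)]
Unfold 2 (reflect across h@4): 12 holes -> [(0, 1), (0, 6), (1, 0), (1, 7), (2, 1), (2, 6), (5, 1), (5, 6), (6, 0), (6, 7), (7, 1), (7, 6)]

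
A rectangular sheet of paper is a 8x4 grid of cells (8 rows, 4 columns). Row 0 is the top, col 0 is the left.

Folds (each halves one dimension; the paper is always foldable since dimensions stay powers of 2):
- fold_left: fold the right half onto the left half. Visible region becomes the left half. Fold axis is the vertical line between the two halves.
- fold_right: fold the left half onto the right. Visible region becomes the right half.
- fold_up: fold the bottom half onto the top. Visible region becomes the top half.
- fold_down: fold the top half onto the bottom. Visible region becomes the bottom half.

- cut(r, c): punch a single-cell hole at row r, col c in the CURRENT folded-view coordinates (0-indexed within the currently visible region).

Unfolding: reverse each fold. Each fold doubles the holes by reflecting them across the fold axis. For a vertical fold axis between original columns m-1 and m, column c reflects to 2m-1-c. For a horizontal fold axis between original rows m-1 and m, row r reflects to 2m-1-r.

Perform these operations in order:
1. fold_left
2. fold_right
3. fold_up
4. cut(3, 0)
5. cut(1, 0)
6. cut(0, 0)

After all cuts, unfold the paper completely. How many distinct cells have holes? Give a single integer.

Answer: 24

Derivation:
Op 1 fold_left: fold axis v@2; visible region now rows[0,8) x cols[0,2) = 8x2
Op 2 fold_right: fold axis v@1; visible region now rows[0,8) x cols[1,2) = 8x1
Op 3 fold_up: fold axis h@4; visible region now rows[0,4) x cols[1,2) = 4x1
Op 4 cut(3, 0): punch at orig (3,1); cuts so far [(3, 1)]; region rows[0,4) x cols[1,2) = 4x1
Op 5 cut(1, 0): punch at orig (1,1); cuts so far [(1, 1), (3, 1)]; region rows[0,4) x cols[1,2) = 4x1
Op 6 cut(0, 0): punch at orig (0,1); cuts so far [(0, 1), (1, 1), (3, 1)]; region rows[0,4) x cols[1,2) = 4x1
Unfold 1 (reflect across h@4): 6 holes -> [(0, 1), (1, 1), (3, 1), (4, 1), (6, 1), (7, 1)]
Unfold 2 (reflect across v@1): 12 holes -> [(0, 0), (0, 1), (1, 0), (1, 1), (3, 0), (3, 1), (4, 0), (4, 1), (6, 0), (6, 1), (7, 0), (7, 1)]
Unfold 3 (reflect across v@2): 24 holes -> [(0, 0), (0, 1), (0, 2), (0, 3), (1, 0), (1, 1), (1, 2), (1, 3), (3, 0), (3, 1), (3, 2), (3, 3), (4, 0), (4, 1), (4, 2), (4, 3), (6, 0), (6, 1), (6, 2), (6, 3), (7, 0), (7, 1), (7, 2), (7, 3)]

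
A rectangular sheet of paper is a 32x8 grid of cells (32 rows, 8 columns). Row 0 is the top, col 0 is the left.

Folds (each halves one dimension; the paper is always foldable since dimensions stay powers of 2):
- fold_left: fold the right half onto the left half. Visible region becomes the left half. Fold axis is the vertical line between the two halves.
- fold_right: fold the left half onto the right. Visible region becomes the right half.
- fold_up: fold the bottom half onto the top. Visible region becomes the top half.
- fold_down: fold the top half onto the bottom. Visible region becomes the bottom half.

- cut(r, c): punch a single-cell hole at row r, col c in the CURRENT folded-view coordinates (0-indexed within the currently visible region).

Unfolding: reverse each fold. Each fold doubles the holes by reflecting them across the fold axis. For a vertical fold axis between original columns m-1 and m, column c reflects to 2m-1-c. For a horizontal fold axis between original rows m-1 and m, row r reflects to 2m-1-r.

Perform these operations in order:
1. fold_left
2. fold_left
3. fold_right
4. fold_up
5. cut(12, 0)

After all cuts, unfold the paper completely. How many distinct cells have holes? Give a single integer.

Op 1 fold_left: fold axis v@4; visible region now rows[0,32) x cols[0,4) = 32x4
Op 2 fold_left: fold axis v@2; visible region now rows[0,32) x cols[0,2) = 32x2
Op 3 fold_right: fold axis v@1; visible region now rows[0,32) x cols[1,2) = 32x1
Op 4 fold_up: fold axis h@16; visible region now rows[0,16) x cols[1,2) = 16x1
Op 5 cut(12, 0): punch at orig (12,1); cuts so far [(12, 1)]; region rows[0,16) x cols[1,2) = 16x1
Unfold 1 (reflect across h@16): 2 holes -> [(12, 1), (19, 1)]
Unfold 2 (reflect across v@1): 4 holes -> [(12, 0), (12, 1), (19, 0), (19, 1)]
Unfold 3 (reflect across v@2): 8 holes -> [(12, 0), (12, 1), (12, 2), (12, 3), (19, 0), (19, 1), (19, 2), (19, 3)]
Unfold 4 (reflect across v@4): 16 holes -> [(12, 0), (12, 1), (12, 2), (12, 3), (12, 4), (12, 5), (12, 6), (12, 7), (19, 0), (19, 1), (19, 2), (19, 3), (19, 4), (19, 5), (19, 6), (19, 7)]

Answer: 16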